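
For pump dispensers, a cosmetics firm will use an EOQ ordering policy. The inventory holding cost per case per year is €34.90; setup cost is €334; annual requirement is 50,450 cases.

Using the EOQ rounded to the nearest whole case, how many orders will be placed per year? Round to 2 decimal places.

Optimal lot size Q* = (2 × 50,450 × €334 / €34.9)^½ ≈ 982.67 → Q = 983
N = D/Q = 50,450/983 ≈ 51.322 orders/yr

51.32 orders per year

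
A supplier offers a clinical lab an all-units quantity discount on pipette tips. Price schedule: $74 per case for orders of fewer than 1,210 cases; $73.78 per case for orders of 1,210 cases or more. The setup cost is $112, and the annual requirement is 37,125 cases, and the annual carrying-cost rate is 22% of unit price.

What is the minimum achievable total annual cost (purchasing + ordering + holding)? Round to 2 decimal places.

$2,752,338.98

H₁ = 22%×$74 = $16.2800;  H₂ = 22%×$73.78 = $16.2316
EOQ₁ = √(2×37,125×112/16.2800) = 714.71  (< 1,210, feasible at tier 1)
EOQ₂ = √(2×37,125×112/16.2316) = 715.78  (< 1,210 → use Q = 1,210 at tier-2 price)
TC(tier 1 (EOQ₁), Q≈714.7) = $2,758,885.48
TC(tier 2, Q≈1,210.0) = $2,752,338.98
Minimum at tier 2: $2,752,338.98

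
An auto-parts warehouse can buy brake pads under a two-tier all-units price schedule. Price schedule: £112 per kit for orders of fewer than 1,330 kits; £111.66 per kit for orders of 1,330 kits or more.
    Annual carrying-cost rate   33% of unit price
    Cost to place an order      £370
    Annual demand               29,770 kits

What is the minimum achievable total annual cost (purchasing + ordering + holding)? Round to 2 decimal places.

H₁ = 33%×£112 = £36.9600;  H₂ = 33%×£111.66 = £36.8478
EOQ₁ = √(2×29,770×370/36.9600) = 772.04  (< 1,330, feasible at tier 1)
EOQ₂ = √(2×29,770×370/36.8478) = 773.21  (< 1,330 → use Q = 1,330 at tier-2 price)
TC(tier 1 (EOQ₁), Q≈772.0) = £3,362,774.57
TC(tier 2, Q≈1,330.0) = £3,356,903.87
Minimum at tier 2: £3,356,903.87

£3,356,903.87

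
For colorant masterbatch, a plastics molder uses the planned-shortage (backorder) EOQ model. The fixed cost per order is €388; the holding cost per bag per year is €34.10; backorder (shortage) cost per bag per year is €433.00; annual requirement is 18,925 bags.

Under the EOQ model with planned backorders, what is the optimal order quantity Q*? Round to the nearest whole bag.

Q* = √(2DS/H) · √((H + b)/b)
   = √(2 × 18,925 × 388 / 34.1) · √((34.1 + 433) / 433)
   = 656.253 × 1.0386 ≈ 681.60

682 bags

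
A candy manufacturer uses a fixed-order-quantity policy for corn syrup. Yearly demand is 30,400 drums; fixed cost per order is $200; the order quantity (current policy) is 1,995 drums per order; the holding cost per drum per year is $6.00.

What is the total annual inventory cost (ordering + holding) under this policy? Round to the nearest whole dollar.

$9,033

Ordering: D/Q × S = 30,400/1,995 × $200 = $3,047.62
Holding:  Q/2 × H = 1,995/2 × $6 = $5,985.00
Total = $3,047.62 + $5,985.00 = $9,032.62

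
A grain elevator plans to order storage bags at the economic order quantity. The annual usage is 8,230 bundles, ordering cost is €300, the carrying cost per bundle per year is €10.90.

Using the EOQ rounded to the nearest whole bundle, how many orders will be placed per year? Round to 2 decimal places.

Optimal lot size Q* = (2 × 8,230 × €300 / €10.9)^½ ≈ 673.07 → Q = 673
Orders per year = D/Q = 8,230 / 673 = 12.229

12.23 orders per year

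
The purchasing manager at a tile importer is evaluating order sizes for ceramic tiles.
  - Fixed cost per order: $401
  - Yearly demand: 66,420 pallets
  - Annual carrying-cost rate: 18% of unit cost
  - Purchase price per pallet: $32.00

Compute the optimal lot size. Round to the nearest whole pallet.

3,041 pallets

Holding cost per pallet per year: H = 18% × $32 = $5.7600
2DS/H = 2·66,420·401/5.76 = 9,248,062.50
EOQ = √9,248,062.50 ≈ 3,041.06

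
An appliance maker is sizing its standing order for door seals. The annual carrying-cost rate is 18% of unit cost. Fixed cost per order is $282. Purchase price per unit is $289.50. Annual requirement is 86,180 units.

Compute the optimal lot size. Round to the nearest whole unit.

966 units

Carrying cost H = $289.5 × 18% = $52.1100/unit/yr
Q* = √(2·D·S / H) = √(2·86,180·282 / 52.11) = √932,748.4 ≈ 965.79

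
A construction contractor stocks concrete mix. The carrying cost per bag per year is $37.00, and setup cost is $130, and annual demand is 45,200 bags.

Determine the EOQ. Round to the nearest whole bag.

564 bags

EOQ = √(2DS/H) = √(2 × 45,200 × 130 / 37)
    = √(317,621.62) ≈ 563.58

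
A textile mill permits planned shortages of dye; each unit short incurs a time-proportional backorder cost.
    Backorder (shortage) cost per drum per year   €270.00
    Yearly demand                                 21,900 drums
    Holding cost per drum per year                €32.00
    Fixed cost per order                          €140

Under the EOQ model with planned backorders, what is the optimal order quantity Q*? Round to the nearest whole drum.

Basic EOQ = √(2·21,900·140/32) = 437.750
Backorder adjustment √((H+b)/b) = √((32+270)/270) = 1.0576
Q* = 437.750 × 1.0576 ≈ 462.96

463 drums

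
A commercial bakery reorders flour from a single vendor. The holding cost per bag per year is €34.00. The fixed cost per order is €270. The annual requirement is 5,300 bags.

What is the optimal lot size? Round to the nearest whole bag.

Q* = √(2·D·S / H) = √(2·5,300·270 / 34) = √84,176.5 ≈ 290.13

290 bags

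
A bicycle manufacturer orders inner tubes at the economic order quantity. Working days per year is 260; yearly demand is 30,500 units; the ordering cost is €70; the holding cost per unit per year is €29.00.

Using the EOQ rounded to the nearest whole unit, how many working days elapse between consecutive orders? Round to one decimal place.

3.3 days

2DS/H = 2·30,500·70/29 = 147,241.38
EOQ = √147,241.38 ≈ 383.72 → Q = 384 units
T = Q/D × 260 days = 384/30,500 × 260 = 3.273 days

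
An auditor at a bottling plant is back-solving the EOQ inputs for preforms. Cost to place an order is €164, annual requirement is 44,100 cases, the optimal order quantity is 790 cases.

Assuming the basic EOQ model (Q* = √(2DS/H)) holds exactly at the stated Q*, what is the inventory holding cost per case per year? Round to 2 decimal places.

€23.18

From Q* = √(2DS/H) ⇒ Q*² = 2DS/H.
H = 2DS / Q² = 2 × 44,100 × 164 / 790² = 23.1771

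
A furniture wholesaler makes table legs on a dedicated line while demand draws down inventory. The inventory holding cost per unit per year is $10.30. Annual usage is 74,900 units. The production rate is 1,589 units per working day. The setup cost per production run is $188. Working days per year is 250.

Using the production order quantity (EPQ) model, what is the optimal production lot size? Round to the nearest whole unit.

1,836 units

Daily demand d = 74,900/250 = 299.600; p = 1589; 1 − d/p = 0.81145
EPQ = √(2DS / (H(1 − d/p)))
    = √(2 × 74,900 × 188 / (10.3 × 0.81145)) ≈ 1,835.63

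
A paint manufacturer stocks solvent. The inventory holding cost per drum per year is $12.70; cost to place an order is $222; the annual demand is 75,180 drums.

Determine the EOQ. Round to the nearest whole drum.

Optimal lot size Q* = (2 × 75,180 × $222 / $12.7)^½ ≈ 1,621.22

1,621 drums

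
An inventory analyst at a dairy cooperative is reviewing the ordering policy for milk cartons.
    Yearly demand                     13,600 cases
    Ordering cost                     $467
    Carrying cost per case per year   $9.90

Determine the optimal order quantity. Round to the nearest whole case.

1,133 cases

Q* = √(2·D·S / H) = √(2·13,600·467 / 9.9) = √1,283,070.7 ≈ 1,132.73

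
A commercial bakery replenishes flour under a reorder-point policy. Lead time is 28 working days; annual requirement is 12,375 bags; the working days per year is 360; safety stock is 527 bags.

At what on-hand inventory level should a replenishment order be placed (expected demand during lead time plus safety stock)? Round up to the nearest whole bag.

Daily demand d = 12,375 / 360 = 34.375 bags/day
Demand during lead time = 34.375 × 28 = 962.50
Reorder point = 962.50 + 527 = 1,489.50 → round up

1,490 bags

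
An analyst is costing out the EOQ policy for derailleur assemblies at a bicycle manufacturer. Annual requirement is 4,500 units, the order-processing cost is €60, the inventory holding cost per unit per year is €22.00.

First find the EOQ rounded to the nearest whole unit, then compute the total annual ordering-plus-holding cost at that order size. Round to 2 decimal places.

€3,446.75

Optimal lot size Q* = (2 × 4,500 × €60 / €22)^½ ≈ 156.67 → Q = 157 units
Orders/yr = 4,500/157 = 28.662; ordering cost = 28.662 × €60 = €1,719.75
Average inventory = 157/2 = 78.5; holding cost = 78.5 × €22 = €1,727.00
Total = €1,719.75 + €1,727.00 = €3,446.75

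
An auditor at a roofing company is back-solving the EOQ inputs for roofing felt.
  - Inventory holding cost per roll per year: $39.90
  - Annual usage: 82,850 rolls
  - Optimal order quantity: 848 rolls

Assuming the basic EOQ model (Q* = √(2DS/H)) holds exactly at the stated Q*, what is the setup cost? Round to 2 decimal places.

EOQ relation: Q² = 2DS/H, so rearrange for the unknown.
S = Q²H / (2D) = 848² × 39.9 / (2 × 82,850) = 173.1578

$173.16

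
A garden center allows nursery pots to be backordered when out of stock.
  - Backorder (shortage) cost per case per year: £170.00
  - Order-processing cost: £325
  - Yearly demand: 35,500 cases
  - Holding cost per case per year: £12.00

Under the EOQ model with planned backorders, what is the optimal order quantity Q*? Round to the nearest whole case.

Q* = √(2DS/H) · √((H + b)/b)
   = √(2 × 35,500 × 325 / 12) · √((12 + 170) / 170)
   = 1,386.693 × 1.0347 ≈ 1,434.80

1,435 cases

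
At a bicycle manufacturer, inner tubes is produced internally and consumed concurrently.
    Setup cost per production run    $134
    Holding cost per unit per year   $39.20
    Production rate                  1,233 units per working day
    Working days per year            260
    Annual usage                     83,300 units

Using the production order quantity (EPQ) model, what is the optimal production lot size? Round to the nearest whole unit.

Daily demand d = 83,300/260 = 320.385; p = 1233; 1 − d/p = 0.74016
EPQ = √(2DS / (H(1 − d/p)))
    = √(2 × 83,300 × 134 / (39.2 × 0.74016)) ≈ 877.17

877 units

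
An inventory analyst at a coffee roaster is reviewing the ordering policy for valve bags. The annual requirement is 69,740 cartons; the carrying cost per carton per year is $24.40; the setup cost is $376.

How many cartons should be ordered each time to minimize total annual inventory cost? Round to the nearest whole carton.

1,466 cartons

EOQ = √(2DS/H) = √(2 × 69,740 × 376 / 24.4)
    = √(2,149,363.93) ≈ 1,466.07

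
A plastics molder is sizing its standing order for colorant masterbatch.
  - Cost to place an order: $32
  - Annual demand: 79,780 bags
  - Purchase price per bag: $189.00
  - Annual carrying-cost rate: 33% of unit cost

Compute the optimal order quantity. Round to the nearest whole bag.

Carrying cost H = $189 × 33% = $62.3700/bag/yr
Optimal lot size Q* = (2 × 79,780 × $32 / $62.37)^½ ≈ 286.12

286 bags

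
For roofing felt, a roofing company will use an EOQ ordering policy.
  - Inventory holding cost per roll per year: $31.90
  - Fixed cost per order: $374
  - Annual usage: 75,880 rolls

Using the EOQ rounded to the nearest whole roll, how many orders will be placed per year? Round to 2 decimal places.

56.88 orders per year

Q* = √(2·D·S / H) = √(2·75,880·374 / 31.9) = √1,779,255.2 ≈ 1,333.89 → Q = 1,334
N = D/Q = 75,880/1,334 ≈ 56.882 orders/yr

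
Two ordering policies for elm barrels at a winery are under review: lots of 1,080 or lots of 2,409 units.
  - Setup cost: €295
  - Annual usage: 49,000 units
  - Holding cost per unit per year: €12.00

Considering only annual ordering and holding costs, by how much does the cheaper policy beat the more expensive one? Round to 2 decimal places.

€590.16

TC(Q) = (D/Q)S + (Q/2)H
TC(1,080) = (49,000/1,080)×295 + (1,080/2)×12 = €19,864.26
TC(2,409) = (49,000/2,409)×295 + (2,409/2)×12 = €20,454.42
Lots of 1,080 are cheaper by €590.16.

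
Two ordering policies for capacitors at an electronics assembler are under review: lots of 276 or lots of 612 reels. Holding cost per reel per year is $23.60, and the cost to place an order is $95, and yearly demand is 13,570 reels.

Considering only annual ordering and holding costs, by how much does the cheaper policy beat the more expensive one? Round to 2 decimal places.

$1,400.42

Annual cost at Q: ordering D·S/Q plus holding Q·H/2.
TC(276) = (13,570/276)×95 + (276/2)×23.6 = $7,927.63
TC(612) = (13,570/612)×95 + (612/2)×23.6 = $9,328.05
Cheaper: Q = 276.  Difference = $1,400.42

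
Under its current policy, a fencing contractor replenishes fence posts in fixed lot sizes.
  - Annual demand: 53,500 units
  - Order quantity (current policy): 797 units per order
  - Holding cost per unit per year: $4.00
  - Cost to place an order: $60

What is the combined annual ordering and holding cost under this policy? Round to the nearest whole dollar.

Orders/yr = 53,500/797 = 67.127; ordering cost = 67.127 × $60 = $4,027.60
Average inventory = 797/2 = 398.5; holding cost = 398.5 × $4 = $1,594.00
Total = $4,027.60 + $1,594.00 = $5,621.60

$5,622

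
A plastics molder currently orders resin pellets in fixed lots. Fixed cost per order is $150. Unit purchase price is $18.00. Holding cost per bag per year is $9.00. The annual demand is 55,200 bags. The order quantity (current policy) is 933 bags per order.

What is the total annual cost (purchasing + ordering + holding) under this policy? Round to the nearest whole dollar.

Ordering: D/Q × S = 55,200/933 × $150 = $8,874.60
Holding:  Q/2 × H = 933/2 × $9 = $4,198.50
Purchase cost = D·C = 55,200 × 18 = $993,600.00
Total = $8,874.60 + $4,198.50 + $993,600.00 = $1,006,673.10

$1,006,673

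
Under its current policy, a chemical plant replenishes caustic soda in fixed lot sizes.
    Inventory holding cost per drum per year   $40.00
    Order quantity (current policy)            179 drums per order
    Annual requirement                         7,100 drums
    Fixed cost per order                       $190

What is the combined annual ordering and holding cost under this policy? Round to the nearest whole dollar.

$11,116

Annual ordering cost = (D/Q)·S = (7,100/179) × 190 = $7,536.31
Annual holding cost  = (Q/2)·H = (179/2) × 40 = $3,580.00
Total = $7,536.31 + $3,580.00 = $11,116.31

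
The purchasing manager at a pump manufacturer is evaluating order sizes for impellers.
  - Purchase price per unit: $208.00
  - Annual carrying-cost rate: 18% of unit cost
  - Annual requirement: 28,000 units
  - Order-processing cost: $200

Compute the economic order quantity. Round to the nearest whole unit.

Holding cost per unit per year: H = 18% × $208 = $37.4400
EOQ = √(2DS/H) = √(2 × 28,000 × 200 / 37.44)
    = √(299,145.30) ≈ 546.94

547 units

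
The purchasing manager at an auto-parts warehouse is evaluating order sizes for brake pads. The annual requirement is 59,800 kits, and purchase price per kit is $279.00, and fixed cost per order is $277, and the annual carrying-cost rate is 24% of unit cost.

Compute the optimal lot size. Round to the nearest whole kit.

H = i·C = 0.24 × $279 = $66.9600 per kit-year
EOQ = √(2DS/H) = √(2 × 59,800 × 277 / 66.96)
    = √(494,761.05) ≈ 703.39

703 kits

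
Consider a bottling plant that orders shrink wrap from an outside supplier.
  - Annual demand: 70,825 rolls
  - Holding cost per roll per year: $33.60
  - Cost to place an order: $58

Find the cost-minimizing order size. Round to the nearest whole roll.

Q* = √(2·D·S / H) = √(2·70,825·58 / 33.6) = √244,514.9 ≈ 494.48

494 rolls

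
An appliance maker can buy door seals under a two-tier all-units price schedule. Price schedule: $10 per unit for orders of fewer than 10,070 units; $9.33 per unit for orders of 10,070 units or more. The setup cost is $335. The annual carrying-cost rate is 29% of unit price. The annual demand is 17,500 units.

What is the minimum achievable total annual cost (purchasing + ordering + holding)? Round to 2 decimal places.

H₁ = 29%×$10 = $2.9000;  H₂ = 29%×$9.33 = $2.7057
EOQ₁ = √(2×17,500×335/2.9000) = 2,010.75  (< 10,070, feasible at tier 1)
EOQ₂ = √(2×17,500×335/2.7057) = 2,081.69  (< 10,070 → use Q = 10,070 at tier-2 price)
TC(tier 1 (EOQ₁), Q≈2,010.7) = $180,831.17
TC(tier 2, Q≈10,070.0) = $177,480.37
Minimum at tier 2: $177,480.37

$177,480.37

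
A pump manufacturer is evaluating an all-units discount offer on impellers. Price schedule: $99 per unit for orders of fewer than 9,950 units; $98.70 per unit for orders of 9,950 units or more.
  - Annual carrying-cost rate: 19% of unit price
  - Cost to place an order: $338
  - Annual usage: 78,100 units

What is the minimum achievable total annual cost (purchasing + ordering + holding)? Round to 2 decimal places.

H₁ = 19%×$99 = $18.8100;  H₂ = 19%×$98.70 = $18.7530
EOQ₁ = √(2×78,100×338/18.8100) = 1,675.35  (< 9,950, feasible at tier 1)
EOQ₂ = √(2×78,100×338/18.7530) = 1,677.89  (< 9,950 → use Q = 9,950 at tier-2 price)
TC(tier 1 (EOQ₁), Q≈1,675.3) = $7,763,413.25
TC(tier 2, Q≈9,950.0) = $7,804,419.22
Minimum at tier 1 (EOQ₁): $7,763,413.25

$7,763,413.25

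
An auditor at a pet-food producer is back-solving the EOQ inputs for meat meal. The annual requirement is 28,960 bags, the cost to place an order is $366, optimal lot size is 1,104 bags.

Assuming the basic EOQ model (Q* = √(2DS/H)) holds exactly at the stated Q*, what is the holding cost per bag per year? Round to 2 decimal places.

EOQ relation: Q² = 2DS/H, so rearrange for the unknown.
H = 2DS / Q² = 2 × 28,960 × 366 / 1,104² = 17.3929

$17.39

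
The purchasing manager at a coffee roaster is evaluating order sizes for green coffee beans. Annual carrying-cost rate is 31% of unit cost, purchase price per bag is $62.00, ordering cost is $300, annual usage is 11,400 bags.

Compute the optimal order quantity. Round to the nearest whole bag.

597 bags

Holding cost per bag per year: H = 31% × $62 = $19.2200
2DS/H = 2·11,400·300/19.22 = 355,879.29
EOQ = √355,879.29 ≈ 596.56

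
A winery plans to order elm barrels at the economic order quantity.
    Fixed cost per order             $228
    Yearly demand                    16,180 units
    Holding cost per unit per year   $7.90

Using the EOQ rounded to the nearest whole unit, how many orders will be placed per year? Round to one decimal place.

16.7 orders per year

2DS/H = 2·16,180·228/7.9 = 933,934.18
EOQ = √933,934.18 ≈ 966.40 → Q = 966
Orders per year = D/Q = 16,180 / 966 = 16.749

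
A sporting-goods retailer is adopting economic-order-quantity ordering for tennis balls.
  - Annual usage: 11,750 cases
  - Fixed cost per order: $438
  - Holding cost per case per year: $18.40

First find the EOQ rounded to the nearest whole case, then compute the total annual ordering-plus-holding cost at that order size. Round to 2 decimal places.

$13,761.95

EOQ = √(2DS/H) = √(2 × 11,750 × 438 / 18.4)
    = √(559,402.17) ≈ 747.93 → Q = 748 cases
Annual ordering cost = (D/Q)·S = (11,750/748) × 438 = $6,880.35
Annual holding cost  = (Q/2)·H = (748/2) × 18.4 = $6,881.60
Total = $6,880.35 + $6,881.60 = $13,761.95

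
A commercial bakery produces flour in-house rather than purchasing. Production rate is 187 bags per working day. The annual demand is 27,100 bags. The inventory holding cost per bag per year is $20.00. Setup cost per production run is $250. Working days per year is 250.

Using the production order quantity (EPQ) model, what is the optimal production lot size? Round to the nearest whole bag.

1,270 bags

Daily demand d = 27,100/250 = 108.400; p = 187; 1 − d/p = 0.42032
EPQ = √(2DS / (H(1 − d/p)))
    = √(2 × 27,100 × 250 / (20 × 0.42032)) ≈ 1,269.59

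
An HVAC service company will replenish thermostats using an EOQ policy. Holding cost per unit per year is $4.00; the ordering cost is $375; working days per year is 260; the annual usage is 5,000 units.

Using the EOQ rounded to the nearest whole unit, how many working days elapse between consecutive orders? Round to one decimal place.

50.3 days

2DS/H = 2·5,000·375/4 = 937,500.00
EOQ = √937,500.00 ≈ 968.25 → Q = 968 units
Days between orders = 260 / (D/Q) = 260 / 5.165 ≈ 50.336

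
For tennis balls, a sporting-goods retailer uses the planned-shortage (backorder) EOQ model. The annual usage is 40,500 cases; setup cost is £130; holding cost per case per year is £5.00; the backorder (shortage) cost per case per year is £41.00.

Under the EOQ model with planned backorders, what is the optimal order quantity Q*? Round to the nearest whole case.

1,537 cases

Basic EOQ = √(2·40,500·130/5) = 1,451.206
Backorder adjustment √((H+b)/b) = √((5+41)/41) = 1.0592
Q* = 1,451.206 × 1.0592 ≈ 1,537.15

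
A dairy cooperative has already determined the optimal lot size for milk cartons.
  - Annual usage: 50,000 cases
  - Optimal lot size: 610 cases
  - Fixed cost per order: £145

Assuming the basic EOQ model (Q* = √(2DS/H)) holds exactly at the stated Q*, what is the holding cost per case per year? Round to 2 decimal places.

£38.97

From Q* = √(2DS/H) ⇒ Q*² = 2DS/H.
H = 2DS / Q² = 2 × 50,000 × 145 / 610² = 38.9680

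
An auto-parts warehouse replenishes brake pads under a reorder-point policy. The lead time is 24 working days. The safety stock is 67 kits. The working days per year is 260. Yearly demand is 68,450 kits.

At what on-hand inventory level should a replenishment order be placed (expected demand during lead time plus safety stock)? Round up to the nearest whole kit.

Daily demand d = 68,450 / 260 = 263.269 kits/day
Demand during lead time = 263.269 × 24 = 6,318.46
Reorder point = 6,318.46 + 67 = 6,385.46 → round up

6,386 kits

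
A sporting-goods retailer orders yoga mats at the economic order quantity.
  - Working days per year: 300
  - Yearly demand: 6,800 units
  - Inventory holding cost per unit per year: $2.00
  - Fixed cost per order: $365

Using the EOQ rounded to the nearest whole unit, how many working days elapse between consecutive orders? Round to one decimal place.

69.5 days

2DS/H = 2·6,800·365/2 = 2,482,000.00
EOQ = √2,482,000.00 ≈ 1,575.44 → Q = 1,575 units
Cycle time = (working days × Q)/D = (300 × 1,575) / 6,800 = 69.485 days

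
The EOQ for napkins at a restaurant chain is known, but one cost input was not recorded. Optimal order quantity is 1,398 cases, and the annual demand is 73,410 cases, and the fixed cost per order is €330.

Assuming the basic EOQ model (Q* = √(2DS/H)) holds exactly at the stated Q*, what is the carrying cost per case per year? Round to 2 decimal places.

€24.79

Since Q* = (2DS/H)^½, squaring gives Q*²·H = 2DS.
H = 2DS / Q² = 2 × 73,410 × 330 / 1,398² = 24.7905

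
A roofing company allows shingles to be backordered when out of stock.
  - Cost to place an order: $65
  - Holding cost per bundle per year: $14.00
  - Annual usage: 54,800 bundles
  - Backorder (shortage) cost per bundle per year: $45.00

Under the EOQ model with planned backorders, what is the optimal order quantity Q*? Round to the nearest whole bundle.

Basic EOQ = √(2·54,800·65/14) = 713.342
Backorder adjustment √((H+b)/b) = √((14+45)/45) = 1.1450
Q* = 713.342 × 1.1450 ≈ 816.80

817 bundles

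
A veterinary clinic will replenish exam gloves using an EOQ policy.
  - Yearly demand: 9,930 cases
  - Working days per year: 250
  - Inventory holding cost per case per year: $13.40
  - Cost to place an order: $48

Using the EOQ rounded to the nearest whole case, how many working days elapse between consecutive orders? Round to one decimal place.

2DS/H = 2·9,930·48/13.4 = 71,140.30
EOQ = √71,140.30 ≈ 266.72 → Q = 267 cases
T = Q/D × 250 days = 267/9,930 × 250 = 6.722 days

6.7 days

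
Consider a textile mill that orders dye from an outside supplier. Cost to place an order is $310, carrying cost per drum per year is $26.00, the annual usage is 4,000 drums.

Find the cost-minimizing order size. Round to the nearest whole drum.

309 drums

2DS/H = 2·4,000·310/26 = 95,384.62
EOQ = √95,384.62 ≈ 308.84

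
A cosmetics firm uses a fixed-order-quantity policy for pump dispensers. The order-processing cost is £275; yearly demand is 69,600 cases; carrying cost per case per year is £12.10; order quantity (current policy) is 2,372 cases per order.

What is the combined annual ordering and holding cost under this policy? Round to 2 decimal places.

£22,419.74

Annual ordering cost = (D/Q)·S = (69,600/2,372) × 275 = £8,069.14
Annual holding cost  = (Q/2)·H = (2,372/2) × 12.1 = £14,350.60
Total = £8,069.14 + £14,350.60 = £22,419.74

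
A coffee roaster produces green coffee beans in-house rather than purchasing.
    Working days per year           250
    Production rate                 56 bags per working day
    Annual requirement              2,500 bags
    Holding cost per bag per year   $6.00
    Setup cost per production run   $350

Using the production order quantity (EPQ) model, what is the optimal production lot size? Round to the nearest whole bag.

d = 2,500/250 = 10.0000 bags/day;  effective holding cost H(1 − d/p) = 6·(1 − 10.0000/56) = 4.92857
Q* = √(2DS / H_eff) = √(2·2,500·350 / 4.92857) ≈ 595.88

596 bags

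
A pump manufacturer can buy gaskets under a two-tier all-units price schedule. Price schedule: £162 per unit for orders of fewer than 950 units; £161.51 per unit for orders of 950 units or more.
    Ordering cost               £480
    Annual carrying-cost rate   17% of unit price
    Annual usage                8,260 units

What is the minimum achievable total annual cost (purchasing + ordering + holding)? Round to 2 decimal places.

£1,351,288.01

H₁ = 17%×£162 = £27.5400;  H₂ = 17%×£161.51 = £27.4567
EOQ₁ = √(2×8,260×480/27.5400) = 536.59  (< 950, feasible at tier 1)
EOQ₂ = √(2×8,260×480/27.4567) = 537.40  (< 950 → use Q = 950 at tier-2 price)
TC(tier 1 (EOQ₁), Q≈536.6) = £1,352,897.73
TC(tier 2, Q≈950.0) = £1,351,288.01
Minimum at tier 2: £1,351,288.01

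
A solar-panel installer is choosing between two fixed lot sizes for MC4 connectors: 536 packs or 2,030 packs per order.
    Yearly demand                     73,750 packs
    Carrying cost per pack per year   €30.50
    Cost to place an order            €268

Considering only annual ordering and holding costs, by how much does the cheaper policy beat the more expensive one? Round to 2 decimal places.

For each Q, cost = (D/Q)·S + (Q/2)·H.
TC(536) = (73,750/536)×268 + (536/2)×30.5 = €45,049.00
TC(2,030) = (73,750/2,030)×268 + (2,030/2)×30.5 = €40,693.95
Lots of 2,030 are cheaper by €4,355.05.

€4,355.05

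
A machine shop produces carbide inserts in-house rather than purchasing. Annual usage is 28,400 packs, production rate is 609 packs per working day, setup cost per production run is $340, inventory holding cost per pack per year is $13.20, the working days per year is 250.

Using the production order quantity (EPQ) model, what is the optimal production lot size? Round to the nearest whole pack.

Daily demand d = 28,400/250 = 113.600; p = 609; 1 − d/p = 0.81346
EPQ = √(2DS / (H(1 − d/p)))
    = √(2 × 28,400 × 340 / (13.2 × 0.81346)) ≈ 1,341.09

1,341 packs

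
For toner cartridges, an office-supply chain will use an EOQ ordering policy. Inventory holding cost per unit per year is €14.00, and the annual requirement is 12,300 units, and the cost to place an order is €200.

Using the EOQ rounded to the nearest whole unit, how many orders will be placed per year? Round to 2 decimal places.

Q* = √(2·D·S / H) = √(2·12,300·200 / 14) = √351,428.6 ≈ 592.81 → Q = 593
N = D/Q = 12,300/593 ≈ 20.742 orders/yr

20.74 orders per year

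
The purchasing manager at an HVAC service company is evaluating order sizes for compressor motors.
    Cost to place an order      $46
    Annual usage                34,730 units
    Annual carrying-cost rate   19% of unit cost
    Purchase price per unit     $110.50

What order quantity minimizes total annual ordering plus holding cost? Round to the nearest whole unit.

H = i·C = 0.19 × $110.5 = $20.9950 per unit-year
Optimal lot size Q* = (2 × 34,730 × $46 / $20.995)^½ ≈ 390.11

390 units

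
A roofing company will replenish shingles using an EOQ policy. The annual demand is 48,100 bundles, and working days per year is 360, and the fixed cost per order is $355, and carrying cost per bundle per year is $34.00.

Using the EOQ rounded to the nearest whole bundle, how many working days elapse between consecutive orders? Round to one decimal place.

Optimal lot size Q* = (2 × 48,100 × $355 / $34)^½ ≈ 1,002.22 → Q = 1,002 bundles
Days between orders = 360 / (D/Q) = 360 / 48.004 ≈ 7.499

7.5 days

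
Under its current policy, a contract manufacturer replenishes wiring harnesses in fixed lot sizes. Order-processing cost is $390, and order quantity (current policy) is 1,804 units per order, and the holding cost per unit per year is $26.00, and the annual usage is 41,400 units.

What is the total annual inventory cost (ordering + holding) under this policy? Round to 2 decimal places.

$32,402.11

Ordering: D/Q × S = 41,400/1,804 × $390 = $8,950.11
Holding:  Q/2 × H = 1,804/2 × $26 = $23,452.00
Total = $8,950.11 + $23,452.00 = $32,402.11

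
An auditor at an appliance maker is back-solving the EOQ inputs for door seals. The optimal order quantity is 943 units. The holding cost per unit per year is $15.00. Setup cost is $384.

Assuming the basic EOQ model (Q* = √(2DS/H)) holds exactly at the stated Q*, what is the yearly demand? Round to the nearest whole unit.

17,368 units per year

From Q* = √(2DS/H) ⇒ Q*² = 2DS/H.
D = Q²H / (2S) = 943² × 15 / (2 × 384) = 17,368.14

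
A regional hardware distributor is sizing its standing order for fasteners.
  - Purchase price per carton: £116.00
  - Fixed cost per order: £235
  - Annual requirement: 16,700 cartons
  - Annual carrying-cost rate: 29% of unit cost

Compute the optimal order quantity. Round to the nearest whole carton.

Holding cost per carton per year: H = 29% × £116 = £33.6400
EOQ = √(2DS/H) = √(2 × 16,700 × 235 / 33.64)
    = √(233,323.42) ≈ 483.04

483 cartons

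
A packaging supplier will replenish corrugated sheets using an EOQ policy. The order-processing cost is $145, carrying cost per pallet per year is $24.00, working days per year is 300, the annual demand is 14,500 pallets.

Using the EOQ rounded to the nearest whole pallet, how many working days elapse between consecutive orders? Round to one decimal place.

Optimal lot size Q* = (2 × 14,500 × $145 / $24)^½ ≈ 418.58 → Q = 419 pallets
T = Q/D × 300 days = 419/14,500 × 300 = 8.669 days

8.7 days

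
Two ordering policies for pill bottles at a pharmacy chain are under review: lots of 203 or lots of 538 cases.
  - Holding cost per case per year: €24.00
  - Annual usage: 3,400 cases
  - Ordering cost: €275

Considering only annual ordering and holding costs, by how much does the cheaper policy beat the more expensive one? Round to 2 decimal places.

€1,152.01

Annual cost at Q: ordering D·S/Q plus holding Q·H/2.
TC(203) = (3,400/203)×275 + (203/2)×24 = €7,041.91
TC(538) = (3,400/538)×275 + (538/2)×24 = €8,193.92
Lots of 203 are cheaper by €1,152.01.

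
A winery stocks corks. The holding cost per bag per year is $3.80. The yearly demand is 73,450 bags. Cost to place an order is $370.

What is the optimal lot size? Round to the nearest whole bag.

3,782 bags

Optimal lot size Q* = (2 × 73,450 × $370 / $3.8)^½ ≈ 3,781.99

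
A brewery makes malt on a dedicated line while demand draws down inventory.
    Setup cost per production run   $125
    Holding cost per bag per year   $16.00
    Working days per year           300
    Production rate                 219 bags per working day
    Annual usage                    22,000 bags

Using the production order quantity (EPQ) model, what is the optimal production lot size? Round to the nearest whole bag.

719 bags

Daily demand d = 22,000/300 = 73.333; p = 219; 1 − d/p = 0.66514
EPQ = √(2DS / (H(1 − d/p)))
    = √(2 × 22,000 × 125 / (16 × 0.66514)) ≈ 718.89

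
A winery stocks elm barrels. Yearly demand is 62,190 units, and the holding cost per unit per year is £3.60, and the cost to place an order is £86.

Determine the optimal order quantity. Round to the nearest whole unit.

1,724 units

2DS/H = 2·62,190·86/3.6 = 2,971,300.00
EOQ = √2,971,300.00 ≈ 1,723.75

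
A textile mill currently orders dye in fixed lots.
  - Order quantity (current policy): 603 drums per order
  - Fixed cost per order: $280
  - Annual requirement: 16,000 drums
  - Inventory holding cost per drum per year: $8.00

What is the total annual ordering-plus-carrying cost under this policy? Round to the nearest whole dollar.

$9,842

Orders/yr = 16,000/603 = 26.534; ordering cost = 26.534 × $280 = $7,429.52
Average inventory = 603/2 = 301.5; holding cost = 301.5 × $8 = $2,412.00
Total = $7,429.52 + $2,412.00 = $9,841.52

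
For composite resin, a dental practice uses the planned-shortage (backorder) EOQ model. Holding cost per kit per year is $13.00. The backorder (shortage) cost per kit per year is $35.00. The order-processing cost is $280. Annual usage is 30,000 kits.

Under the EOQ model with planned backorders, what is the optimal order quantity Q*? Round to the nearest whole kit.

Q* = √(2DS/H) · √((H + b)/b)
   = √(2 × 30,000 × 280 / 13) · √((13 + 35) / 35)
   = 1,136.797 × 1.1711 ≈ 1,331.28

1,331 kits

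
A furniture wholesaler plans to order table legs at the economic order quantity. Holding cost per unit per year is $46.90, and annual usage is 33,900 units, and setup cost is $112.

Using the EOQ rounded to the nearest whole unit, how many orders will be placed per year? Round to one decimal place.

84.3 orders per year

Optimal lot size Q* = (2 × 33,900 × $112 / $46.9)^½ ≈ 402.38 → Q = 402
N = D/Q = 33,900/402 ≈ 84.328 orders/yr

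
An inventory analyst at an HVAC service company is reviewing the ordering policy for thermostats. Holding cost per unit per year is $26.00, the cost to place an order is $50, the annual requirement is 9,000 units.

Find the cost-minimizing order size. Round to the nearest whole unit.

Q* = √(2·D·S / H) = √(2·9,000·50 / 26) = √34,615.4 ≈ 186.05

186 units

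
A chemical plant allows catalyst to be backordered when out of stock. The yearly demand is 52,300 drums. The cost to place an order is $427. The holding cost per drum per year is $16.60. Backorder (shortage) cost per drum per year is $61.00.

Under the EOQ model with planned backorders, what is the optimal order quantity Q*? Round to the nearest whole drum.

1,850 drums

Q* = √(2DS/H) · √((H + b)/b)
   = √(2 × 52,300 × 427 / 16.6) · √((16.6 + 61) / 61)
   = 1,640.309 × 1.1279 ≈ 1,850.08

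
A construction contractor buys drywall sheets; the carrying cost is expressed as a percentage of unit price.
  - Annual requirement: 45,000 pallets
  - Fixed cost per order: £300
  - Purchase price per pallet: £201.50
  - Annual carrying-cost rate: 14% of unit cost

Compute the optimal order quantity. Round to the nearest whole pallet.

Holding cost per pallet per year: H = 14% × £201.5 = £28.2100
2DS/H = 2·45,000·300/28.21 = 957,107.41
EOQ = √957,107.41 ≈ 978.32

978 pallets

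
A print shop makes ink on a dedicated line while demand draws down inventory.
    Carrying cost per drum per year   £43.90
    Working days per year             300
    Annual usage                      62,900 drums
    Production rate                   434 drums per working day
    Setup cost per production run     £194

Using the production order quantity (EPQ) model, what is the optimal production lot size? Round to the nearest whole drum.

Daily demand d = 62,900/300 = 209.667; p = 434; 1 − d/p = 0.51690
EPQ = √(2DS / (H(1 − d/p)))
    = √(2 × 62,900 × 194 / (43.9 × 0.51690)) ≈ 1,037.07

1,037 drums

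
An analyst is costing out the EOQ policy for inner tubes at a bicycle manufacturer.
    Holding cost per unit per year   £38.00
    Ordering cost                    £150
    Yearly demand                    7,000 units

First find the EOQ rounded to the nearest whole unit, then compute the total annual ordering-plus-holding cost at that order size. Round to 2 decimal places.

Q* = √(2·D·S / H) = √(2·7,000·150 / 38) = √55,263.2 ≈ 235.08 → Q = 235 units
Ordering: D/Q × S = 7,000/235 × £150 = £4,468.09
Holding:  Q/2 × H = 235/2 × £38 = £4,465.00
Total = £4,468.09 + £4,465.00 = £8,933.09

£8,933.09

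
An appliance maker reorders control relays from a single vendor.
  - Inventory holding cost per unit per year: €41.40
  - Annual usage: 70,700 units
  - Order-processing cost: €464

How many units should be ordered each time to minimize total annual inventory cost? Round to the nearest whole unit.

1,259 units

EOQ = √(2DS/H) = √(2 × 70,700 × 464 / 41.4)
    = √(1,584,772.95) ≈ 1,258.88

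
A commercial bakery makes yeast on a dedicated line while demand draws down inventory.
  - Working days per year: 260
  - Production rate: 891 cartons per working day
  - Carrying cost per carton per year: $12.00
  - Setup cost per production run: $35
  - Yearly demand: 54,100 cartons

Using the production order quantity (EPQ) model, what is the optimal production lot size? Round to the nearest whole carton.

d = 54,100/260 = 208.0769 cartons/day;  effective holding cost H(1 − d/p) = 12·(1 − 208.0769/891) = 9.19762
Q* = √(2DS / H_eff) = √(2·54,100·35 / 9.19762) ≈ 641.67

642 cartons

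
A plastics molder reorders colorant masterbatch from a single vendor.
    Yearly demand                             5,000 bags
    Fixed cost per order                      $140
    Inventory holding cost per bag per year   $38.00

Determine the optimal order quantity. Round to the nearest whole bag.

192 bags

2DS/H = 2·5,000·140/38 = 36,842.11
EOQ = √36,842.11 ≈ 191.94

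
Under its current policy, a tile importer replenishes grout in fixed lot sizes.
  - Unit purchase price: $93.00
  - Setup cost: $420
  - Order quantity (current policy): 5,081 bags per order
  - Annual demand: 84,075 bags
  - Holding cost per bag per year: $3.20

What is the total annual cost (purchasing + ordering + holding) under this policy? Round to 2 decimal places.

Annual ordering cost = (D/Q)·S = (84,075/5,081) × 420 = $6,949.71
Annual holding cost  = (Q/2)·H = (5,081/2) × 3.2 = $8,129.60
Purchase cost = D·C = 84,075 × 93 = $7,818,975.00
Total = $6,949.71 + $8,129.60 + $7,818,975.00 = $7,834,054.31

$7,834,054.31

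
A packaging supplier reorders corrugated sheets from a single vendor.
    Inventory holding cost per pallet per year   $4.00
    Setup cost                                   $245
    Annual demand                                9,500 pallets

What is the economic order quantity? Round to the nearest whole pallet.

1,079 pallets

Optimal lot size Q* = (2 × 9,500 × $245 / $4)^½ ≈ 1,078.77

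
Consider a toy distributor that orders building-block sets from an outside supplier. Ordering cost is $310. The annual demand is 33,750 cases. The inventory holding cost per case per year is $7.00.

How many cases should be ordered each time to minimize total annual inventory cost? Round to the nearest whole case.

Optimal lot size Q* = (2 × 33,750 × $310 / $7)^½ ≈ 1,728.96

1,729 cases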